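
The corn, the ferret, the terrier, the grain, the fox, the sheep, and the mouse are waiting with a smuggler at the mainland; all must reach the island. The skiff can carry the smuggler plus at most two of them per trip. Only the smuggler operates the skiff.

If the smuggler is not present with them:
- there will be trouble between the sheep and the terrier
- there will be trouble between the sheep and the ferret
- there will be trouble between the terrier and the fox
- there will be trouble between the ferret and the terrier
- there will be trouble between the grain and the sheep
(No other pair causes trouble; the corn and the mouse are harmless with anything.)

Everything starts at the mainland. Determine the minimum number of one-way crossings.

11

Counting alone: the smuggler can take at most 2 across per trip to the island, so moving all 7 needs at least 4 loaded trips out, with a return between consecutive ones — at least 7 crossings.
The safety rule pushes this higher. Following every safe sequence of crossings, the most of the 7 that can be at the island as the skiff arrives there on crossings 7, 9 is 5, 6 respectively — never all 7.
So no plan with fewer than 11 crossings exists, and this one achieves 11:
1. Smuggler goes to the island with the sheep and the terrier.
2. Smuggler goes back to the mainland with the terrier.
3. Smuggler goes to the island with the corn and the terrier.
4. Smuggler goes back to the mainland with the terrier.
5. Smuggler goes to the island with the ferret and the fox.
6. Smuggler goes back to the mainland with the ferret.
7. Smuggler goes to the island with the ferret and the grain.
8. Smuggler goes back to the mainland with the sheep.
9. Smuggler goes to the island with the mouse and the terrier.
10. Smuggler goes back to the mainland with the terrier.
11. Smuggler goes to the island with the sheep and the terrier.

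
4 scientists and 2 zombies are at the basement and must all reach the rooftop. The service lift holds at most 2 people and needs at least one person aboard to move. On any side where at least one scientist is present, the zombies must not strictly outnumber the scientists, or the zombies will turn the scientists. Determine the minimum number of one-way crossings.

Counting alone: each trip to the rooftop takes at most 2 across and each return brings at least 1 back, so after t trips out (and t−1 returns) at most 2t − (t−1) of the 6 are across; that first reaches 6 at t = 5, so at least 9 crossings are needed.
The plan below uses exactly 9 crossings, so it is optimal:
1. 2 zombies → the rooftop.  (the basement: 4S 0Z; the rooftop: 0S 2Z)
2. 1 zombie ← the basement.  (the basement: 4S 1Z; the rooftop: 0S 1Z)
3. 2 scientists → the rooftop.  (the basement: 2S 1Z; the rooftop: 2S 1Z)
4. 1 zombie ← the basement.  (the basement: 2S 2Z; the rooftop: 2S 0Z)
5. 2 zombies → the rooftop.  (the basement: 2S 0Z; the rooftop: 2S 2Z)
6. 1 zombie ← the basement.  (the basement: 2S 1Z; the rooftop: 2S 1Z)
7. 1 scientist and 1 zombie → the rooftop.  (the basement: 1S 0Z; the rooftop: 3S 2Z)
8. 1 zombie ← the basement.  (the basement: 1S 1Z; the rooftop: 3S 1Z)
9. 1 scientist and 1 zombie → the rooftop.  (the basement: 0S 0Z; the rooftop: 4S 2Z)

9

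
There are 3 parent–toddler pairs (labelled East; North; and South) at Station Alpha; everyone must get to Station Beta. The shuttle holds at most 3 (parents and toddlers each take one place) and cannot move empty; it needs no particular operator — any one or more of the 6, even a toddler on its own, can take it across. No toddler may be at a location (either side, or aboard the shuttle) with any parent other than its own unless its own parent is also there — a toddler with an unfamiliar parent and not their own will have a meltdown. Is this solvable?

Yes

1. parent East and toddler East cross → Station Beta.
2. parent East crosses ← Station Alpha.
3. parent East, parent North, and parent South cross → Station Beta.
4. toddler East crosses ← Station Alpha.
5. toddler East, toddler North, and toddler South cross → Station Beta.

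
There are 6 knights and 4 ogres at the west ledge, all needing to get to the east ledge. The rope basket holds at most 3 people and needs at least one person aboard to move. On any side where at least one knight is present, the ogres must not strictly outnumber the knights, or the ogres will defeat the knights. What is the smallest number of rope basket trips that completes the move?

9

Counting alone: each trip to the east ledge takes at most 3 across and each return brings at least 1 back, so after t trips out (and t−1 returns) at most 3t − (t−1) of the 10 are across; that first reaches 10 at t = 5, so at least 9 crossings are needed.
The plan below uses exactly 9 crossings, so it is optimal:
1. 2 ogres → the east ledge.  (the west ledge: 6K 2O; the east ledge: 0K 2O)
2. 1 ogre ← the west ledge.  (the west ledge: 6K 3O; the east ledge: 0K 1O)
3. 3 ogres → the east ledge.  (the west ledge: 6K 0O; the east ledge: 0K 4O)
4. 1 ogre ← the west ledge.  (the west ledge: 6K 1O; the east ledge: 0K 3O)
5. 3 knights → the east ledge.  (the west ledge: 3K 1O; the east ledge: 3K 3O)
6. 1 ogre ← the west ledge.  (the west ledge: 3K 2O; the east ledge: 3K 2O)
7. 1 knight and 2 ogres → the east ledge.  (the west ledge: 2K 0O; the east ledge: 4K 4O)
8. 1 ogre ← the west ledge.  (the west ledge: 2K 1O; the east ledge: 4K 3O)
9. 2 knights and 1 ogre → the east ledge.  (the west ledge: 0K 0O; the east ledge: 6K 4O)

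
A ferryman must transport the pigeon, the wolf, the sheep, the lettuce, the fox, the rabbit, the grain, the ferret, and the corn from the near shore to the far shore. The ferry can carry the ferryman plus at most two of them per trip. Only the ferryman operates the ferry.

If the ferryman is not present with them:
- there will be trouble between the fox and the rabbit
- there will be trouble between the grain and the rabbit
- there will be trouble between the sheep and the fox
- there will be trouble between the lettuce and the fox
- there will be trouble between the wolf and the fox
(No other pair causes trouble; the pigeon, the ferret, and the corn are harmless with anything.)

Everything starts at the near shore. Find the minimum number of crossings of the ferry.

11

Counting alone: the ferryman can take at most 2 across per trip to the far shore, so moving all 9 needs at least 5 loaded trips out, with a return between consecutive ones — at least 9 crossings.
The safety rule pushes this higher. Following every safe sequence of crossings, the most of the 9 that can be at the far shore as the ferry arrives there on crossing 9 is 8 — never all 9.
So no plan with fewer than 11 crossings exists, and this one achieves 11:
1. Ferryman goes to the far shore with the fox and the rabbit.  [the near shore: the corn, the ferret, the grain, the lettuce, the pigeon, the sheep, the wolf | the far shore: the fox, the rabbit]
2. Ferryman goes back to the near shore with the fox.  [the near shore: the corn, the ferret, the fox, the grain, the lettuce, the pigeon, the sheep, the wolf | the far shore: the rabbit]
3. Ferryman goes to the far shore with the fox and the pigeon.  [the near shore: the corn, the ferret, the grain, the lettuce, the sheep, the wolf | the far shore: the fox, the pigeon, the rabbit]
4. Ferryman goes back to the near shore with the fox.  [the near shore: the corn, the ferret, the fox, the grain, the lettuce, the sheep, the wolf | the far shore: the pigeon, the rabbit]
5. Ferryman goes to the far shore with the fox and the wolf.  [the near shore: the corn, the ferret, the grain, the lettuce, the sheep | the far shore: the fox, the pigeon, the rabbit, the wolf]
6. Ferryman goes back to the near shore with the fox.  [the near shore: the corn, the ferret, the fox, the grain, the lettuce, the sheep | the far shore: the pigeon, the rabbit, the wolf]
7. Ferryman goes to the far shore with the lettuce and the sheep.  [the near shore: the corn, the ferret, the fox, the grain | the far shore: the lettuce, the pigeon, the rabbit, the sheep, the wolf]
8. Ferryman goes back to the near shore alone.  [the near shore: the corn, the ferret, the fox, the grain | the far shore: the lettuce, the pigeon, the rabbit, the sheep, the wolf]
9. Ferryman goes to the far shore with the corn and the ferret.  [the near shore: the fox, the grain | the far shore: the corn, the ferret, the lettuce, the pigeon, the rabbit, the sheep, the wolf]
10. Ferryman goes back to the near shore alone.  [the near shore: the fox, the grain | the far shore: the corn, the ferret, the lettuce, the pigeon, the rabbit, the sheep, the wolf]
11. Ferryman goes to the far shore with the fox and the grain.  [the near shore: — | the far shore: the corn, the ferret, the fox, the grain, the lettuce, the pigeon, the rabbit, the sheep, the wolf]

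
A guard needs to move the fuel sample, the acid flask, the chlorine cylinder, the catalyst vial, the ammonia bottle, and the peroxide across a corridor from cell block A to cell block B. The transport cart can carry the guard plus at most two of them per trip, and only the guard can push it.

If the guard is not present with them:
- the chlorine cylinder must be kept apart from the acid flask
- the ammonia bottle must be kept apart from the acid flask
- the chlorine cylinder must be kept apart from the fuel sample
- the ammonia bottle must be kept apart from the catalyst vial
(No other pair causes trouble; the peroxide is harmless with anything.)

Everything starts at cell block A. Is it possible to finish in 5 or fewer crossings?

No

Counting alone: the guard can take at most 2 across per trip to cell block B, so moving all 6 needs at least 3 loaded trips out, with a return between consecutive ones — at least 5 crossings.
The safety rule pushes this higher. Following every safe sequence of crossings, the most of the 6 that can be at cell block B as the transport cart arrives there on crossing 5 is 5 — never all 6.
So the move cannot be finished within 5 crossings. (The shortest complete plan takes 7:)
1. Guard goes to cell block B with the ammonia bottle and the chlorine cylinder.
2. Guard goes back to cell block A alone.
3. Guard goes to cell block B with the acid flask and the fuel sample.
4. Guard goes back to cell block A with the ammonia bottle and the chlorine cylinder.
5. Guard goes to cell block B with the catalyst vial and the peroxide.
6. Guard goes back to cell block A alone.
7. Guard goes to cell block B with the ammonia bottle and the chlorine cylinder.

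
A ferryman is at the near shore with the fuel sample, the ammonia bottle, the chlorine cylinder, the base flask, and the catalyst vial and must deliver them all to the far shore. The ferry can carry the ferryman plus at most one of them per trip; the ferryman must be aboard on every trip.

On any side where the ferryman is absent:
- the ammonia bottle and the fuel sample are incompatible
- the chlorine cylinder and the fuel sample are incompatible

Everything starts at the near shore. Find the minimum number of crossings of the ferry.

Counting alone: the ferryman can take at most 1 across per trip to the far shore, so moving all 5 needs at least 5 loaded trips out, with a return between consecutive ones — at least 9 crossings.
The safety rule pushes this higher. Following every safe sequence of crossings, the most of the 5 that can be at the far shore as the ferry arrives there on crossing 9 is 4 — never all 5.
So no plan with fewer than 11 crossings exists, and this one achieves 11:
1. Ferryman goes to the far shore with the fuel sample.  [the near shore: the ammonia bottle, the base flask, the catalyst vial, the chlorine cylinder | the far shore: the fuel sample]
2. Ferryman goes back to the near shore alone.  [the near shore: the ammonia bottle, the base flask, the catalyst vial, the chlorine cylinder | the far shore: the fuel sample]
3. Ferryman goes to the far shore with the ammonia bottle.  [the near shore: the base flask, the catalyst vial, the chlorine cylinder | the far shore: the ammonia bottle, the fuel sample]
4. Ferryman goes back to the near shore with the fuel sample.  [the near shore: the base flask, the catalyst vial, the chlorine cylinder, the fuel sample | the far shore: the ammonia bottle]
5. Ferryman goes to the far shore with the chlorine cylinder.  [the near shore: the base flask, the catalyst vial, the fuel sample | the far shore: the ammonia bottle, the chlorine cylinder]
6. Ferryman goes back to the near shore alone.  [the near shore: the base flask, the catalyst vial, the fuel sample | the far shore: the ammonia bottle, the chlorine cylinder]
7. Ferryman goes to the far shore with the base flask.  [the near shore: the catalyst vial, the fuel sample | the far shore: the ammonia bottle, the base flask, the chlorine cylinder]
8. Ferryman goes back to the near shore alone.  [the near shore: the catalyst vial, the fuel sample | the far shore: the ammonia bottle, the base flask, the chlorine cylinder]
9. Ferryman goes to the far shore with the catalyst vial.  [the near shore: the fuel sample | the far shore: the ammonia bottle, the base flask, the catalyst vial, the chlorine cylinder]
10. Ferryman goes back to the near shore alone.  [the near shore: the fuel sample | the far shore: the ammonia bottle, the base flask, the catalyst vial, the chlorine cylinder]
11. Ferryman goes to the far shore with the fuel sample.  [the near shore: — | the far shore: the ammonia bottle, the base flask, the catalyst vial, the chlorine cylinder, the fuel sample]

11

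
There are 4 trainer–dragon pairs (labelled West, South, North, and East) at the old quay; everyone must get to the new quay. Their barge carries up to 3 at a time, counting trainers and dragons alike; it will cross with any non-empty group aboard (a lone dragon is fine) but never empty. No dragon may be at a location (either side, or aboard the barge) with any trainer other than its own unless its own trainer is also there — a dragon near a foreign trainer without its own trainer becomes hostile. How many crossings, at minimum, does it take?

Counting alone: each trip to the new quay takes at most 3 across and each return brings at least 1 back, so after t trips out (and t−1 returns) at most 3t − (t−1) of the 8 are across; that first reaches 8 at t = 4, so at least 7 crossings are needed.
The safety rule pushes this higher. Following every safe sequence of crossings, the most of the 8 that can be at the new quay as the barge arrives there on crossing 7 is 7 — never all 8.
So no plan with fewer than 9 crossings exists, and this one achieves 9:
1. dragon West and trainer West cross → the new quay.
2. trainer West crosses ← the old quay.
3. dragon South, trainer South, and trainer West cross → the new quay.
4. dragon West and trainer West cross ← the old quay.
5. trainer East, trainer North, and trainer West cross → the new quay.
6. dragon South crosses ← the old quay.
7. dragon South and dragon West cross → the new quay.
8. dragon West crosses ← the old quay.
9. dragon East, dragon North, and dragon West cross → the new quay.

9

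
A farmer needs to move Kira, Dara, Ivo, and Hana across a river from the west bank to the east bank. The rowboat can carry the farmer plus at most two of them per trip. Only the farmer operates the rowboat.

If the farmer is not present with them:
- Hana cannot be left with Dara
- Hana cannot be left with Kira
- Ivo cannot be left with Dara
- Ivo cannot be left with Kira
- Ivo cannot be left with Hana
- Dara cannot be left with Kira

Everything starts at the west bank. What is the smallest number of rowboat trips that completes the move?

Whatever the first load, the items left behind include a forbidden pair without the farmer. No opening move is safe, so no plan exists.

impossible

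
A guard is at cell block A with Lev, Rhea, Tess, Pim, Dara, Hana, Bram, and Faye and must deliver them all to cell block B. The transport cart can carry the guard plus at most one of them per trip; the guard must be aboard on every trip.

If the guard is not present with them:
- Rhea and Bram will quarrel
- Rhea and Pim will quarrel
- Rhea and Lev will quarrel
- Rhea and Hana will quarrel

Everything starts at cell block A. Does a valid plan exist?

No

Following every safe sequence of crossings from the start, the most of the 8 that can be at cell block B as the transport cart arrives there on crossings 1, 3, 5, 7, 9 is 1, 2, 3, 4, 5 respectively; the best ever achieved is 5 of 8.
From crossing 11 on, no configuration arises that was not already reachable earlier: only 88 distinct safe configurations (who is on which side, and where the transport cart is) can ever be reached, none of them has everyone across, and every continuation just revisits them. So no valid plan exists.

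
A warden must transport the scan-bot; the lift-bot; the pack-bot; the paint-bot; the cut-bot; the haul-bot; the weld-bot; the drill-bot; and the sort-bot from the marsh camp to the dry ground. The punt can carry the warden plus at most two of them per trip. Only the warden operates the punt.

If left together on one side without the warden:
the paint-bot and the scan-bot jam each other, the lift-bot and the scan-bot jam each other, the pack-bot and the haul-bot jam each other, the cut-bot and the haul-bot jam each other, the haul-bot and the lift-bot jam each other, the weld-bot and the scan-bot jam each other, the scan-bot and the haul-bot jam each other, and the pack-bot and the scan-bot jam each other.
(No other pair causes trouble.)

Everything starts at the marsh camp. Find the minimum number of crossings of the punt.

Counting alone: the warden can take at most 2 across per trip to the dry ground, so moving all 9 needs at least 5 loaded trips out, with a return between consecutive ones — at least 9 crossings.
The safety rule pushes this higher. Following every safe sequence of crossings, the most of the 9 that can be at the dry ground as the punt arrives there on crossings 9, 11, 13 is 6, 7, 8 respectively — never all 9.
So no plan with fewer than 15 crossings exists, and this one achieves 15:
1. Warden goes to the dry ground with the haul-bot and the scan-bot.
2. Warden goes back to the marsh camp with the scan-bot.
3. Warden goes to the dry ground with the paint-bot and the scan-bot.
4. Warden goes back to the marsh camp with the scan-bot.
5. Warden goes to the dry ground with the scan-bot and the weld-bot.
6. Warden goes back to the marsh camp with the scan-bot.
7. Warden goes to the dry ground with the drill-bot and the scan-bot.
8. Warden goes back to the marsh camp with the scan-bot.
9. Warden goes to the dry ground with the scan-bot and the sort-bot.
10. Warden goes back to the marsh camp with the scan-bot.
11. Warden goes to the dry ground with the lift-bot and the pack-bot.
12. Warden goes back to the marsh camp with the haul-bot.
13. Warden goes to the dry ground with the cut-bot and the scan-bot.
14. Warden goes back to the marsh camp with the scan-bot.
15. Warden goes to the dry ground with the haul-bot and the scan-bot.

15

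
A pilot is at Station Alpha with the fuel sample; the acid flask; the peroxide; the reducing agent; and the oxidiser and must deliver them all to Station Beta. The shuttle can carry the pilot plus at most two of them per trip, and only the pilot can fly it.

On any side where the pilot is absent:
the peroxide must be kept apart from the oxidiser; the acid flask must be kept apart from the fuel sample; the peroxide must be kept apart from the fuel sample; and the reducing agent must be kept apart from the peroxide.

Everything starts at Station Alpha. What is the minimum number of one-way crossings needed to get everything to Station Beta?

5

Counting alone: the pilot can take at most 2 across per trip to Station Beta, so moving all 5 needs at least 3 loaded trips out, with a return between consecutive ones — at least 5 crossings.
The plan below uses exactly 5 crossings, so it is optimal:
1. Pilot goes to Station Beta with the fuel sample and the peroxide.  [Station Alpha: the acid flask, the oxidiser, the reducing agent | Station Beta: the fuel sample, the peroxide]
2. Pilot goes back to Station Alpha with the peroxide.  [Station Alpha: the acid flask, the oxidiser, the peroxide, the reducing agent | Station Beta: the fuel sample]
3. Pilot goes to Station Beta with the oxidiser and the reducing agent.  [Station Alpha: the acid flask, the peroxide | Station Beta: the fuel sample, the oxidiser, the reducing agent]
4. Pilot goes back to Station Alpha alone.  [Station Alpha: the acid flask, the peroxide | Station Beta: the fuel sample, the oxidiser, the reducing agent]
5. Pilot goes to Station Beta with the acid flask and the peroxide.  [Station Alpha: — | Station Beta: the acid flask, the fuel sample, the oxidiser, the peroxide, the reducing agent]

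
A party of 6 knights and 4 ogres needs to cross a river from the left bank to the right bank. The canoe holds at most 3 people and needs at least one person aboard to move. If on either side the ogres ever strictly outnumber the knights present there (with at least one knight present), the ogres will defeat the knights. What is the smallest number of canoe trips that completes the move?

9

Counting alone: each trip to the right bank takes at most 3 across and each return brings at least 1 back, so after t trips out (and t−1 returns) at most 3t − (t−1) of the 10 are across; that first reaches 10 at t = 5, so at least 9 crossings are needed.
The plan below uses exactly 9 crossings, so it is optimal:
1. 2 ogres → the right bank.  (the left bank: 6K 2O; the right bank: 0K 2O)
2. 1 ogre ← the left bank.  (the left bank: 6K 3O; the right bank: 0K 1O)
3. 3 ogres → the right bank.  (the left bank: 6K 0O; the right bank: 0K 4O)
4. 1 ogre ← the left bank.  (the left bank: 6K 1O; the right bank: 0K 3O)
5. 3 knights → the right bank.  (the left bank: 3K 1O; the right bank: 3K 3O)
6. 1 ogre ← the left bank.  (the left bank: 3K 2O; the right bank: 3K 2O)
7. 1 knight and 2 ogres → the right bank.  (the left bank: 2K 0O; the right bank: 4K 4O)
8. 1 ogre ← the left bank.  (the left bank: 2K 1O; the right bank: 4K 3O)
9. 2 knights and 1 ogre → the right bank.  (the left bank: 0K 0O; the right bank: 6K 4O)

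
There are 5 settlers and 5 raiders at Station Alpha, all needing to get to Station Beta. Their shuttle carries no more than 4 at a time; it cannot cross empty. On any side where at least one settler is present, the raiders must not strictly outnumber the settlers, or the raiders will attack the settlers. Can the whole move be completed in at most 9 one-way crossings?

Yes

Yes — this plan uses 7 crossings (≤ 9):
1. 2 raiders → Station Beta.  (Station Alpha: 5S 3R; Station Beta: 0S 2R)
2. 1 raider ← Station Alpha.  (Station Alpha: 5S 4R; Station Beta: 0S 1R)
3. 4 raiders → Station Beta.  (Station Alpha: 5S 0R; Station Beta: 0S 5R)
4. 1 raider ← Station Alpha.  (Station Alpha: 5S 1R; Station Beta: 0S 4R)
5. 4 settlers → Station Beta.  (Station Alpha: 1S 1R; Station Beta: 4S 4R)
6. 1 settler and 1 raider ← Station Alpha.  (Station Alpha: 2S 2R; Station Beta: 3S 3R)
7. 2 settlers and 2 raiders → Station Beta.  (Station Alpha: 0S 0R; Station Beta: 5S 5R)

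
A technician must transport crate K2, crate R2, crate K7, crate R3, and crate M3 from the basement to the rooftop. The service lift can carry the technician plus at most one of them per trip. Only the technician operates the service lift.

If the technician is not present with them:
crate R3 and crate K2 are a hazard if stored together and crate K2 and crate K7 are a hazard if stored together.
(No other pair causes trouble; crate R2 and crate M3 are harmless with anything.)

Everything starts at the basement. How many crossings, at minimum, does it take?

11

Counting alone: the technician can take at most 1 across per trip to the rooftop, so moving all 5 needs at least 5 loaded trips out, with a return between consecutive ones — at least 9 crossings.
The safety rule pushes this higher. Following every safe sequence of crossings, the most of the 5 that can be at the rooftop as the service lift arrives there on crossing 9 is 4 — never all 5.
So no plan with fewer than 11 crossings exists, and this one achieves 11:
1. Technician goes to the rooftop with crate K2.
2. Technician goes back to the basement alone.
3. Technician goes to the rooftop with crate R2.
4. Technician goes back to the basement alone.
5. Technician goes to the rooftop with crate K7.
6. Technician goes back to the basement with crate K2.
7. Technician goes to the rooftop with crate R3.
8. Technician goes back to the basement alone.
9. Technician goes to the rooftop with crate M3.
10. Technician goes back to the basement alone.
11. Technician goes to the rooftop with crate K2.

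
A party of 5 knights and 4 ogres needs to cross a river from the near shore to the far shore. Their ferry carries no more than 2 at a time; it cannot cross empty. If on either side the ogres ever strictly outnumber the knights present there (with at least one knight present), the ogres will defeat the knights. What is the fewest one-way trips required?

15

Counting alone: each trip to the far shore takes at most 2 across and each return brings at least 1 back, so after t trips out (and t−1 returns) at most 2t − (t−1) of the 9 are across; that first reaches 9 at t = 8, so at least 15 crossings are needed.
The plan below uses exactly 15 crossings, so it is optimal:
1. 2 ogres → the far shore.  (the near shore: 5K 2O; the far shore: 0K 2O)
2. 1 ogre ← the near shore.  (the near shore: 5K 3O; the far shore: 0K 1O)
3. 2 ogres → the far shore.  (the near shore: 5K 1O; the far shore: 0K 3O)
4. 1 ogre ← the near shore.  (the near shore: 5K 2O; the far shore: 0K 2O)
5. 2 knights → the far shore.  (the near shore: 3K 2O; the far shore: 2K 2O)
6. 1 ogre ← the near shore.  (the near shore: 3K 3O; the far shore: 2K 1O)
7. 1 knight and 1 ogre → the far shore.  (the near shore: 2K 2O; the far shore: 3K 2O)
8. 1 knight ← the near shore.  (the near shore: 3K 2O; the far shore: 2K 2O)
9. 1 knight and 1 ogre → the far shore.  (the near shore: 2K 1O; the far shore: 3K 3O)
10. 1 ogre ← the near shore.  (the near shore: 2K 2O; the far shore: 3K 2O)
11. 1 knight and 1 ogre → the far shore.  (the near shore: 1K 1O; the far shore: 4K 3O)
12. 1 knight ← the near shore.  (the near shore: 2K 1O; the far shore: 3K 3O)
13. 1 knight and 1 ogre → the far shore.  (the near shore: 1K 0O; the far shore: 4K 4O)
14. 1 ogre ← the near shore.  (the near shore: 1K 1O; the far shore: 4K 3O)
15. 1 knight and 1 ogre → the far shore.  (the near shore: 0K 0O; the far shore: 5K 4O)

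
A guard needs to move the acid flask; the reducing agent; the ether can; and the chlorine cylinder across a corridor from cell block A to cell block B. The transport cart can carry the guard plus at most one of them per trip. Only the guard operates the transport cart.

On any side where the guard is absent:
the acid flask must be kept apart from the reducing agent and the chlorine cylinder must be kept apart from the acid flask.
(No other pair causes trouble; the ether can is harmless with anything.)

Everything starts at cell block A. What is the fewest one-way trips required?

Counting alone: the guard can take at most 1 across per trip to cell block B, so moving all 4 needs at least 4 loaded trips out, with a return between consecutive ones — at least 7 crossings.
The safety rule pushes this higher. Following every safe sequence of crossings, the most of the 4 that can be at cell block B as the transport cart arrives there on crossing 7 is 3 — never all 4.
So no plan with fewer than 9 crossings exists, and this one achieves 9:
1. Guard goes to cell block B with the acid flask.  [cell block A: the chlorine cylinder, the ether can, the reducing agent | cell block B: the acid flask]
2. Guard goes back to cell block A alone.  [cell block A: the chlorine cylinder, the ether can, the reducing agent | cell block B: the acid flask]
3. Guard goes to cell block B with the reducing agent.  [cell block A: the chlorine cylinder, the ether can | cell block B: the acid flask, the reducing agent]
4. Guard goes back to cell block A with the acid flask.  [cell block A: the acid flask, the chlorine cylinder, the ether can | cell block B: the reducing agent]
5. Guard goes to cell block B with the chlorine cylinder.  [cell block A: the acid flask, the ether can | cell block B: the chlorine cylinder, the reducing agent]
6. Guard goes back to cell block A alone.  [cell block A: the acid flask, the ether can | cell block B: the chlorine cylinder, the reducing agent]
7. Guard goes to cell block B with the ether can.  [cell block A: the acid flask | cell block B: the chlorine cylinder, the ether can, the reducing agent]
8. Guard goes back to cell block A alone.  [cell block A: the acid flask | cell block B: the chlorine cylinder, the ether can, the reducing agent]
9. Guard goes to cell block B with the acid flask.  [cell block A: — | cell block B: the acid flask, the chlorine cylinder, the ether can, the reducing agent]

9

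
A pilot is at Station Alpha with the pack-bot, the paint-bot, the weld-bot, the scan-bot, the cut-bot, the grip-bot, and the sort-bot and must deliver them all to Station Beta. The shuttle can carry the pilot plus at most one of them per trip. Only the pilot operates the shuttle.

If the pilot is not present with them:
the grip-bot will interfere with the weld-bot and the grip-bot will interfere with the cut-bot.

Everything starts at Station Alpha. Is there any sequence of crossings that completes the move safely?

Yes

1. Pilot goes to Station Beta with the grip-bot.  [Station Alpha: the cut-bot, the pack-bot, the paint-bot, the scan-bot, the sort-bot, the weld-bot | Station Beta: the grip-bot]
2. Pilot goes back to Station Alpha alone.  [Station Alpha: the cut-bot, the pack-bot, the paint-bot, the scan-bot, the sort-bot, the weld-bot | Station Beta: the grip-bot]
3. Pilot goes to Station Beta with the pack-bot.  [Station Alpha: the cut-bot, the paint-bot, the scan-bot, the sort-bot, the weld-bot | Station Beta: the grip-bot, the pack-bot]
4. Pilot goes back to Station Alpha alone.  [Station Alpha: the cut-bot, the paint-bot, the scan-bot, the sort-bot, the weld-bot | Station Beta: the grip-bot, the pack-bot]
5. Pilot goes to Station Beta with the paint-bot.  [Station Alpha: the cut-bot, the scan-bot, the sort-bot, the weld-bot | Station Beta: the grip-bot, the pack-bot, the paint-bot]
6. Pilot goes back to Station Alpha alone.  [Station Alpha: the cut-bot, the scan-bot, the sort-bot, the weld-bot | Station Beta: the grip-bot, the pack-bot, the paint-bot]
7. Pilot goes to Station Beta with the weld-bot.  [Station Alpha: the cut-bot, the scan-bot, the sort-bot | Station Beta: the grip-bot, the pack-bot, the paint-bot, the weld-bot]
8. Pilot goes back to Station Alpha with the grip-bot.  [Station Alpha: the cut-bot, the grip-bot, the scan-bot, the sort-bot | Station Beta: the pack-bot, the paint-bot, the weld-bot]
9. Pilot goes to Station Beta with the cut-bot.  [Station Alpha: the grip-bot, the scan-bot, the sort-bot | Station Beta: the cut-bot, the pack-bot, the paint-bot, the weld-bot]
10. Pilot goes back to Station Alpha alone.  [Station Alpha: the grip-bot, the scan-bot, the sort-bot | Station Beta: the cut-bot, the pack-bot, the paint-bot, the weld-bot]
11. Pilot goes to Station Beta with the scan-bot.  [Station Alpha: the grip-bot, the sort-bot | Station Beta: the cut-bot, the pack-bot, the paint-bot, the scan-bot, the weld-bot]
12. Pilot goes back to Station Alpha alone.  [Station Alpha: the grip-bot, the sort-bot | Station Beta: the cut-bot, the pack-bot, the paint-bot, the scan-bot, the weld-bot]
13. Pilot goes to Station Beta with the sort-bot.  [Station Alpha: the grip-bot | Station Beta: the cut-bot, the pack-bot, the paint-bot, the scan-bot, the sort-bot, the weld-bot]
14. Pilot goes back to Station Alpha alone.  [Station Alpha: the grip-bot | Station Beta: the cut-bot, the pack-bot, the paint-bot, the scan-bot, the sort-bot, the weld-bot]
15. Pilot goes to Station Beta with the grip-bot.  [Station Alpha: — | Station Beta: the cut-bot, the grip-bot, the pack-bot, the paint-bot, the scan-bot, the sort-bot, the weld-bot]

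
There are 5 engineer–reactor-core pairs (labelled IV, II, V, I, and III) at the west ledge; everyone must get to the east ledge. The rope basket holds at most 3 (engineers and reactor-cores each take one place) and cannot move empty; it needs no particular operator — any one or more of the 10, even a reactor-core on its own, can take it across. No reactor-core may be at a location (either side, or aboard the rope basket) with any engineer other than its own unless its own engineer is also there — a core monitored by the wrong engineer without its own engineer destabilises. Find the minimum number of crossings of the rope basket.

Counting alone: each trip to the east ledge takes at most 3 across and each return brings at least 1 back, so after t trips out (and t−1 returns) at most 3t − (t−1) of the 10 are across; that first reaches 10 at t = 5, so at least 9 crossings are needed.
The safety rule pushes this higher. Following every safe sequence of crossings, the most of the 10 that can be at the east ledge as the rope basket arrives there on crossing 9 is 9 — never all 10.
So no plan with fewer than 11 crossings exists, and this one achieves 11:
1. engineer IV and reactor-core IV cross → the east ledge.
2. engineer IV crosses ← the west ledge.
3. reactor-core I, reactor-core II, and reactor-core V cross → the east ledge.
4. reactor-core IV crosses ← the west ledge.
5. engineer I, engineer II, and engineer V cross → the east ledge.
6. engineer II and reactor-core II cross ← the west ledge.
7. engineer II, engineer III, and engineer IV cross → the east ledge.
8. reactor-core V crosses ← the west ledge.
9. reactor-core II and reactor-core IV cross → the east ledge.
10. reactor-core IV crosses ← the west ledge.
11. reactor-core III, reactor-core IV, and reactor-core V cross → the east ledge.

11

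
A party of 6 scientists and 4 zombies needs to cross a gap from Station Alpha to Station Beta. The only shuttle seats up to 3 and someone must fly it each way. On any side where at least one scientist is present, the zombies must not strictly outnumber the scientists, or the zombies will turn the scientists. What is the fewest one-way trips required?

9

Counting alone: each trip to Station Beta takes at most 3 across and each return brings at least 1 back, so after t trips out (and t−1 returns) at most 3t − (t−1) of the 10 are across; that first reaches 10 at t = 5, so at least 9 crossings are needed.
The plan below uses exactly 9 crossings, so it is optimal:
1. 2 zombies → Station Beta.  (Station Alpha: 6S 2Z; Station Beta: 0S 2Z)
2. 1 zombie ← Station Alpha.  (Station Alpha: 6S 3Z; Station Beta: 0S 1Z)
3. 3 zombies → Station Beta.  (Station Alpha: 6S 0Z; Station Beta: 0S 4Z)
4. 1 zombie ← Station Alpha.  (Station Alpha: 6S 1Z; Station Beta: 0S 3Z)
5. 3 scientists → Station Beta.  (Station Alpha: 3S 1Z; Station Beta: 3S 3Z)
6. 1 zombie ← Station Alpha.  (Station Alpha: 3S 2Z; Station Beta: 3S 2Z)
7. 1 scientist and 2 zombies → Station Beta.  (Station Alpha: 2S 0Z; Station Beta: 4S 4Z)
8. 1 zombie ← Station Alpha.  (Station Alpha: 2S 1Z; Station Beta: 4S 3Z)
9. 2 scientists and 1 zombie → Station Beta.  (Station Alpha: 0S 0Z; Station Beta: 6S 4Z)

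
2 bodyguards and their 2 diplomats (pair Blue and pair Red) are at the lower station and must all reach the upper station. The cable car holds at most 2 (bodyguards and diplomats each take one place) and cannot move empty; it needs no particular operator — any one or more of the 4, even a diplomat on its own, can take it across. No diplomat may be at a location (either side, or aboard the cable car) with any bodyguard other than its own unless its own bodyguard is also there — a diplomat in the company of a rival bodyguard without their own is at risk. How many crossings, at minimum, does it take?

5

Counting alone: each trip to the upper station takes at most 2 across and each return brings at least 1 back, so after t trips out (and t−1 returns) at most 2t − (t−1) of the 4 are across; that first reaches 4 at t = 3, so at least 5 crossings are needed.
The plan below uses exactly 5 crossings, so it is optimal:
1. bodyguard Blue and diplomat Blue cross → the upper station.
2. bodyguard Blue crosses ← the lower station.
3. bodyguard Blue and bodyguard Red cross → the upper station.
4. bodyguard Red crosses ← the lower station.
5. bodyguard Red and diplomat Red cross → the upper station.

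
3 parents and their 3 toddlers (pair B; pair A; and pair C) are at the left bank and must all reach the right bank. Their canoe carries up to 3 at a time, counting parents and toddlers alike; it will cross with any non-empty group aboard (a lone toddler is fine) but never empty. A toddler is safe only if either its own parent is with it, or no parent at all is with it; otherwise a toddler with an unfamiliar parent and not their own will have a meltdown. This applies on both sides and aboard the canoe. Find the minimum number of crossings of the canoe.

5

Counting alone: each trip to the right bank takes at most 3 across and each return brings at least 1 back, so after t trips out (and t−1 returns) at most 3t − (t−1) of the 6 are across; that first reaches 6 at t = 3, so at least 5 crossings are needed.
The plan below uses exactly 5 crossings, so it is optimal:
1. parent B and toddler B cross → the right bank.
2. parent B crosses ← the left bank.
3. parent A, parent B, and parent C cross → the right bank.
4. toddler B crosses ← the left bank.
5. toddler A, toddler B, and toddler C cross → the right bank.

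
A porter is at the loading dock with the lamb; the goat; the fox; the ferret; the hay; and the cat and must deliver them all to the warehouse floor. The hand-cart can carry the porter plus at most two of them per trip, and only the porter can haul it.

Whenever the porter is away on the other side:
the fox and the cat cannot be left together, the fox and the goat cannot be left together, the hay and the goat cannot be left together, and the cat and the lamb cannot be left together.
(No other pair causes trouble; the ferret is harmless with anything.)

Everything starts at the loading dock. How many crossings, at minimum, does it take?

7

Counting alone: the porter can take at most 2 across per trip to the warehouse floor, so moving all 6 needs at least 3 loaded trips out, with a return between consecutive ones — at least 5 crossings.
The safety rule pushes this higher. Following every safe sequence of crossings, the most of the 6 that can be at the warehouse floor as the hand-cart arrives there on crossing 5 is 5 — never all 6.
So no plan with fewer than 7 crossings exists, and this one achieves 7:
1. Porter goes to the warehouse floor with the cat and the goat.  [the loading dock: the ferret, the fox, the hay, the lamb | the warehouse floor: the cat, the goat]
2. Porter goes back to the loading dock alone.  [the loading dock: the ferret, the fox, the hay, the lamb | the warehouse floor: the cat, the goat]
3. Porter goes to the warehouse floor with the fox and the lamb.  [the loading dock: the ferret, the hay | the warehouse floor: the cat, the fox, the goat, the lamb]
4. Porter goes back to the loading dock with the cat and the goat.  [the loading dock: the cat, the ferret, the goat, the hay | the warehouse floor: the fox, the lamb]
5. Porter goes to the warehouse floor with the ferret and the hay.  [the loading dock: the cat, the goat | the warehouse floor: the ferret, the fox, the hay, the lamb]
6. Porter goes back to the loading dock alone.  [the loading dock: the cat, the goat | the warehouse floor: the ferret, the fox, the hay, the lamb]
7. Porter goes to the warehouse floor with the cat and the goat.  [the loading dock: — | the warehouse floor: the cat, the ferret, the fox, the goat, the hay, the lamb]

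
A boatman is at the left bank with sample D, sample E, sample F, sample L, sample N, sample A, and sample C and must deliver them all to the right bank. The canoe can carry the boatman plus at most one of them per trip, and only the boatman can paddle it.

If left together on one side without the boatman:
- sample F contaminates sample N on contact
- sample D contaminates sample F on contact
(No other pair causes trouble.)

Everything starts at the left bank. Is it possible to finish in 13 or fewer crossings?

No

Counting alone: the boatman can take at most 1 across per trip to the right bank, so moving all 7 needs at least 7 loaded trips out, with a return between consecutive ones — at least 13 crossings.
The safety rule pushes this higher. Following every safe sequence of crossings, the most of the 7 that can be at the right bank as the canoe arrives there on crossing 13 is 6 — never all 7.
So the move cannot be finished within 13 crossings. (The shortest complete plan takes 15:)
1. Boatman goes to the right bank with sample F.  [the left bank: sample A, sample C, sample D, sample E, sample L, sample N | the right bank: sample F]
2. Boatman goes back to the left bank alone.  [the left bank: sample A, sample C, sample D, sample E, sample L, sample N | the right bank: sample F]
3. Boatman goes to the right bank with sample D.  [the left bank: sample A, sample C, sample E, sample L, sample N | the right bank: sample D, sample F]
4. Boatman goes back to the left bank with sample F.  [the left bank: sample A, sample C, sample E, sample F, sample L, sample N | the right bank: sample D]
5. Boatman goes to the right bank with sample N.  [the left bank: sample A, sample C, sample E, sample F, sample L | the right bank: sample D, sample N]
6. Boatman goes back to the left bank alone.  [the left bank: sample A, sample C, sample E, sample F, sample L | the right bank: sample D, sample N]
7. Boatman goes to the right bank with sample E.  [the left bank: sample A, sample C, sample F, sample L | the right bank: sample D, sample E, sample N]
8. Boatman goes back to the left bank alone.  [the left bank: sample A, sample C, sample F, sample L | the right bank: sample D, sample E, sample N]
9. Boatman goes to the right bank with sample L.  [the left bank: sample A, sample C, sample F | the right bank: sample D, sample E, sample L, sample N]
10. Boatman goes back to the left bank alone.  [the left bank: sample A, sample C, sample F | the right bank: sample D, sample E, sample L, sample N]
11. Boatman goes to the right bank with sample A.  [the left bank: sample C, sample F | the right bank: sample A, sample D, sample E, sample L, sample N]
12. Boatman goes back to the left bank alone.  [the left bank: sample C, sample F | the right bank: sample A, sample D, sample E, sample L, sample N]
13. Boatman goes to the right bank with sample C.  [the left bank: sample F | the right bank: sample A, sample C, sample D, sample E, sample L, sample N]
14. Boatman goes back to the left bank alone.  [the left bank: sample F | the right bank: sample A, sample C, sample D, sample E, sample L, sample N]
15. Boatman goes to the right bank with sample F.  [the left bank: — | the right bank: sample A, sample C, sample D, sample E, sample F, sample L, sample N]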